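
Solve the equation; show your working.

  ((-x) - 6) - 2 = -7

Step 1. [((-x) - 6) - 2 = -7] 2 comes off first (add 2), so sub: (-x) - 6 = -5.
Step 2. [(-x) - 6 = -5] -6 is outermost — add 6 both sides. So sub: -x = 1.
Step 3. [-x = 1] flip signs both sides. So neg: x = -1.

Answer: x ∈ {-1}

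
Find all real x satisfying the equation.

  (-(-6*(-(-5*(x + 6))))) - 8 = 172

Step 1. [(-(-6*(-(-5*(x + 6))))) - 8 = 172] add 8: x sits inside (… - 8). So sub: -(-6*(-(-5*(x + 6)))) = 180.
Step 2. [-(-6*(-(-5*(x + 6)))) = 180] LHS negated; negate both sides. So neg: -6*(-(-5*(x + 6))) = -180.
Step 3. [-6*(-(-5*(x + 6))) = -180] LHS = -6·(…); ÷-6 both sides, so div: -(-5*(x + 6)) = 30.
Step 4. [-(-5*(x + 6)) = 30] LHS negated; negate both sides ⇒ neg: -5*(x + 6) = -30.
Step 5. [-5*(x + 6) = -30] -5 out front; divide by -5, so div: x + 6 = 6.
Step 6. [x + 6 = 6] subtract 6: x sits inside (… + 6) ⇒ sub: x = 0.

Answer: x ∈ {0}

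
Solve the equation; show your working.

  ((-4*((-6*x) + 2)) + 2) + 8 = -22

Step 1. [((-4*((-6*x) + 2)) + 2) + 8 = -22] peel the +8: subtract 8 from each side. So sub: (-4*((-6*x) + 2)) + 2 = -30.
Step 2. [(-4*((-6*x) + 2)) + 2 = -30] peel the +2: subtract 2 from each side, so sub: -4*((-6*x) + 2) = -32.
Step 3. [-4*((-6*x) + 2) = -32] divide by the outer -4 ⇒ div: (-6*x) + 2 = 8.
Step 4. [(-6*x) + 2 = 8] subtract 2: x sits inside (… + 2) ⇒ sub: -6*x = 6.
Step 5. [-6*x = 6] leading coefficient -6: divide by -6, so div: x = -1.

Answer: x ∈ {-1}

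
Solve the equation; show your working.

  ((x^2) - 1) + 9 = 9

Step 1. [((x^2) - 1) + 9 = 9] +9 is outermost — subtract 9 both sides, so sub: (x^2) - 1 = 0.
Step 2. [(x^2) - 1 = 0] 1 comes off first (add 1). So sub: x^2 = 1.
Step 3. [x^2 = 1] √ both sides: 1 ≥ 0 gives two branches ⇒ sqrt: x = 1 or -1.

Answer: x ∈ {-1, 1}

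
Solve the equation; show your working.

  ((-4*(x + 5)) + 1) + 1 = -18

Step 1. [((-4*(x + 5)) + 1) + 1 = -18] the outer +1 inverts by subtracting 1. So sub: (-4*(x + 5)) + 1 = -19.
Step 2. [(-4*(x + 5)) + 1 = -19] 1 comes off first (subtract 1), so sub: -4*(x + 5) = -20.
Step 3. [-4*(x + 5) = -20] -4 out front; divide by -4, so div: x + 5 = 5.
Step 4. [x + 5 = 5] 5 comes off first (subtract 5), so sub: x = 0.

Answer: x ∈ {0}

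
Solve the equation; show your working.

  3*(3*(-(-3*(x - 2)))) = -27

Step 1. [3*(3*(-(-3*(x - 2)))) = -27] 3·(inner) — divide through by 3 ⇒ div: 3*(-(-3*(x - 2))) = -9.
Step 2. [3*(-(-3*(x - 2))) = -9] LHS = 3·(…); ÷3 both sides ⇒ div: -(-3*(x - 2)) = -3.
Step 3. [-(-3*(x - 2)) = -3] leading − — multiply by −1 ⇒ neg: -3*(x - 2) = 3.
Step 4. [-3*(x - 2) = 3] -3 out front; divide by -3 ⇒ div: x - 2 = -1.
Step 5. [x - 2 = -1] the outer -2 inverts by adding 2, so sub: x = 1.

Answer: x ∈ {1}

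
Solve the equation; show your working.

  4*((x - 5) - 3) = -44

Step 1. [4*((x - 5) - 3) = -44] LHS = 4·(…); ÷4 both sides. So div: (x - 5) - 3 = -11.
Step 2. [(x - 5) - 3 = -11] 3 comes off first (add 3). So sub: x - 5 = -8.
Step 3. [x - 5 = -8] the outer -5 inverts by adding 5. So sub: x = -3.

Answer: x ∈ {-3}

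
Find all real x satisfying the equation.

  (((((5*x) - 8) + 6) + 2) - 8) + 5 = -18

Step 1. [(((((5*x) - 8) + 6) + 2) - 8) + 5 = -18] +5 is outermost — subtract 5 both sides ⇒ sub: ((((5*x) - 8) + 6) + 2) - 8 = -23.
Step 2. [((((5*x) - 8) + 6) + 2) - 8 = -23] 8 comes off first (add 8), so sub: (((5*x) - 8) + 6) + 2 = -15.
Step 3. [(((5*x) - 8) + 6) + 2 = -15] 2 comes off first (subtract 2) ⇒ sub: ((5*x) - 8) + 6 = -17.
Step 4. [((5*x) - 8) + 6 = -17] subtract 6: x sits inside (… + 6). So sub: (5*x) - 8 = -23.
Step 5. [(5*x) - 8 = -23] the outer -8 inverts by adding 8 ⇒ sub: 5*x = -15.
Step 6. [5*x = -15] 5·(inner) — divide through by 5 ⇒ div: x = -3.

Answer: x ∈ {-3}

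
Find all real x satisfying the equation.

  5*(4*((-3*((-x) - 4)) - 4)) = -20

Step 1. [5*(4*((-3*((-x) - 4)) - 4)) = -20] leading coefficient 5: divide by 5, so div: 4*((-3*((-x) - 4)) - 4) = -4.
Step 2. [4*((-3*((-x) - 4)) - 4) = -4] 4·(inner) — divide through by 4. So div: (-3*((-x) - 4)) - 4 = -1.
Step 3. [(-3*((-x) - 4)) - 4 = -1] peel the -4: add 4 from each side. So sub: -3*((-x) - 4) = 3.
Step 4. [-3*((-x) - 4) = 3] LHS = -3·(…); ÷-3 both sides, so div: (-x) - 4 = -1.
Step 5. [(-x) - 4 = -1] the outer -4 inverts by adding 4. So sub: -x = 3.
Step 6. [-x = 3] flip signs both sides ⇒ neg: x = -3.

Answer: x ∈ {-3}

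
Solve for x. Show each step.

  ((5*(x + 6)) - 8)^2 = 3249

Step 1. [((5*(x + 6)) - 8)^2 = 3249] LHS squared, RHS 3249 ≥ 0: apply √ (±) ⇒ sqrt: (5*(x + 6)) - 8 = 57 or -57.
Step 2. [(5*(x + 6)) - 8 = 57 or -57] 8 comes off first (add 8), so sub: 5*(x + 6) = 65 or -49.
Step 3. [5*(x + 6) = 65 or -49] leading coefficient 5: divide by 5 ⇒ div: x + 6 = 13 or -49/5.
Step 4. [x + 6 = 13 or -49/5] 6 comes off first (subtract 6), so sub: x = 7 or -79/5.

Answer: x ∈ {-79/5, 7}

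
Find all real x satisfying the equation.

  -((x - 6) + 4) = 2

Step 1. [-((x - 6) + 4) = 2] flip signs both sides ⇒ neg: (x - 6) + 4 = -2.
Step 2. [(x - 6) + 4 = -2] 4 comes off first (subtract 4) ⇒ sub: x - 6 = -6.
Step 3. [x - 6 = -6] peel the -6: add 6 from each side, so sub: x = 0.

Answer: x ∈ {0}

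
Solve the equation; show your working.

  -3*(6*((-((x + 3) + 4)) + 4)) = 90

Step 1. [-3*(6*((-((x + 3) + 4)) + 4)) = 90] LHS = -3·(…); ÷-3 both sides. So div: 6*((-((x + 3) + 4)) + 4) = -30.
Step 2. [6*((-((x + 3) + 4)) + 4) = -30] 6·(inner) — divide through by 6 ⇒ div: (-((x + 3) + 4)) + 4 = -5.
Step 3. [(-((x + 3) + 4)) + 4 = -5] 4 comes off first (subtract 4) ⇒ sub: -((x + 3) + 4) = -9.
Step 4. [-((x + 3) + 4) = -9] leading − — multiply by −1 ⇒ neg: (x + 3) + 4 = 9.
Step 5. [(x + 3) + 4 = 9] subtract 4: x sits inside (… + 4) ⇒ sub: x + 3 = 5.
Step 6. [x + 3 = 5] +3 is outermost — subtract 3 both sides, so sub: x = 2.

Answer: x ∈ {2}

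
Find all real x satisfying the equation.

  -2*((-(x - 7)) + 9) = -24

Step 1. [-2*((-(x - 7)) + 9) = -24] -2·(inner) — divide through by -2 ⇒ div: (-(x - 7)) + 9 = 12.
Step 2. [(-(x - 7)) + 9 = 12] 9 comes off first (subtract 9), so sub: -(x - 7) = 3.
Step 3. [-(x - 7) = 3] leading − — multiply by −1 ⇒ neg: x - 7 = -3.
Step 4. [x - 7 = -3] peel the -7: add 7 from each side. So sub: x = 4.

Answer: x ∈ {4}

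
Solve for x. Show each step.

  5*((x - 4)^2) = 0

Step 1. [5*((x - 4)^2) = 0] leading coefficient 5: divide by 5. So div: (x - 4)^2 = 0.
Step 2. [(x - 4)^2 = 0] 0 ≥ 0, LHS is (·)² — take ±√. So sqrt: x - 4 = 0.
Step 3. [x - 4 = 0] add 4: x sits inside (… - 4). So sub: x = 4.

Answer: x ∈ {4}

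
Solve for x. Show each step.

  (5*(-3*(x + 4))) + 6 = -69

Step 1. [(5*(-3*(x + 4))) + 6 = -69] the outer +6 inverts by subtracting 6, so sub: 5*(-3*(x + 4)) = -75.
Step 2. [5*(-3*(x + 4)) = -75] 5·(inner) — divide through by 5. So div: -3*(x + 4) = -15.
Step 3. [-3*(x + 4) = -15] LHS = -3·(…); ÷-3 both sides, so div: x + 4 = 5.
Step 4. [x + 4 = 5] the outer +4 inverts by subtracting 4. So sub: x = 1.

Answer: x ∈ {1}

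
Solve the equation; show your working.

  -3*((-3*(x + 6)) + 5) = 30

Step 1. [-3*((-3*(x + 6)) + 5) = 30] LHS = -3·(…); ÷-3 both sides ⇒ div: (-3*(x + 6)) + 5 = -10.
Step 2. [(-3*(x + 6)) + 5 = -10] 5 comes off first (subtract 5), so sub: -3*(x + 6) = -15.
Step 3. [-3*(x + 6) = -15] leading coefficient -3: divide by -3 ⇒ div: x + 6 = 5.
Step 4. [x + 6 = 5] the outer +6 inverts by subtracting 6, so sub: x = -1.

Answer: x ∈ {-1}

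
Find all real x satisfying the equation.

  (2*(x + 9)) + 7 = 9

Step 1. [(2*(x + 9)) + 7 = 9] +7 is outermost — subtract 7 both sides, so sub: 2*(x + 9) = 2.
Step 2. [2*(x + 9) = 2] divide by the outer 2, so div: x + 9 = 1.
Step 3. [x + 9 = 1] the outer +9 inverts by subtracting 9, so sub: x = -8.

Answer: x ∈ {-8}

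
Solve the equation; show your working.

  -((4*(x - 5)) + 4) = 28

Step 1. [-((4*(x - 5)) + 4) = 28] flip signs both sides ⇒ neg: (4*(x - 5)) + 4 = -28.
Step 2. [(4*(x - 5)) + 4 = -28] the outer +4 inverts by subtracting 4 ⇒ sub: 4*(x - 5) = -32.
Step 3. [4*(x - 5) = -32] LHS = 4·(…); ÷4 both sides, so div: x - 5 = -8.
Step 4. [x - 5 = -8] the outer -5 inverts by adding 5, so sub: x = -3.

Answer: x ∈ {-3}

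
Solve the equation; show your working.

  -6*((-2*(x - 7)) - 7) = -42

Step 1. [-6*((-2*(x - 7)) - 7) = -42] divide by the outer -6, so div: (-2*(x - 7)) - 7 = 7.
Step 2. [(-2*(x - 7)) - 7 = 7] peel the -7: add 7 from each side, so sub: -2*(x - 7) = 14.
Step 3. [-2*(x - 7) = 14] -2·(inner) — divide through by -2. So div: x - 7 = -7.
Step 4. [x - 7 = -7] add 7: x sits inside (… - 7), so sub: x = 0.

Answer: x ∈ {0}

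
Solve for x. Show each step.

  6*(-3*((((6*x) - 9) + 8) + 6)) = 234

Step 1. [6*(-3*((((6*x) - 9) + 8) + 6)) = 234] LHS = 6·(…); ÷6 both sides, so div: -3*((((6*x) - 9) + 8) + 6) = 39.
Step 2. [-3*((((6*x) - 9) + 8) + 6) = 39] -3 out front; divide by -3 ⇒ div: (((6*x) - 9) + 8) + 6 = -13.
Step 3. [(((6*x) - 9) + 8) + 6 = -13] the outer +6 inverts by subtracting 6 ⇒ sub: ((6*x) - 9) + 8 = -19.
Step 4. [((6*x) - 9) + 8 = -19] +8 is outermost — subtract 8 both sides. So sub: (6*x) - 9 = -27.
Step 5. [(6*x) - 9 = -27] -9 is outermost — add 9 both sides, so sub: 6*x = -18.
Step 6. [6*x = -18] LHS = 6·(…); ÷6 both sides ⇒ div: x = -3.

Answer: x ∈ {-3}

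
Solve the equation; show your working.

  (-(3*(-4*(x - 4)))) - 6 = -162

Step 1. [(-(3*(-4*(x - 4)))) - 6 = -162] -6 is outermost — add 6 both sides ⇒ sub: -(3*(-4*(x - 4))) = -156.
Step 2. [-(3*(-4*(x - 4))) = -156] leading − — multiply by −1, so neg: 3*(-4*(x - 4)) = 156.
Step 3. [3*(-4*(x - 4)) = 156] divide by the outer 3, so div: -4*(x - 4) = 52.
Step 4. [-4*(x - 4) = 52] -4 out front; divide by -4, so div: x - 4 = -13.
Step 5. [x - 4 = -13] peel the -4: add 4 from each side, so sub: x = -9.

Answer: x ∈ {-9}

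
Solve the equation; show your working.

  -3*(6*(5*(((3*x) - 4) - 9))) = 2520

Step 1. [-3*(6*(5*(((3*x) - 4) - 9))) = 2520] -3 out front; divide by -3, so div: 6*(5*(((3*x) - 4) - 9)) = -840.
Step 2. [6*(5*(((3*x) - 4) - 9)) = -840] 6 out front; divide by 6 ⇒ div: 5*(((3*x) - 4) - 9) = -140.
Step 3. [5*(((3*x) - 4) - 9) = -140] 5·(inner) — divide through by 5. So div: ((3*x) - 4) - 9 = -28.
Step 4. [((3*x) - 4) - 9 = -28] -9 is outermost — add 9 both sides, so sub: (3*x) - 4 = -19.
Step 5. [(3*x) - 4 = -19] -4 is outermost — add 4 both sides ⇒ sub: 3*x = -15.
Step 6. [3*x = -15] divide by the outer 3, so div: x = -5.

Answer: x ∈ {-5}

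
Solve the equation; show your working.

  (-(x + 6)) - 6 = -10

Step 1. [(-(x + 6)) - 6 = -10] 6 comes off first (add 6). So sub: -(x + 6) = -4.
Step 2. [-(x + 6) = -4] leading − — multiply by −1. So neg: x + 6 = 4.
Step 3. [x + 6 = 4] subtract 6: x sits inside (… + 6), so sub: x = -2.

Answer: x ∈ {-2}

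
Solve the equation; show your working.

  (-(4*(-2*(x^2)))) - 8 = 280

Step 1. [(-(4*(-2*(x^2)))) - 8 = 280] add 8: x sits inside (… - 8). So sub: -(4*(-2*(x^2))) = 288.
Step 2. [-(4*(-2*(x^2))) = 288] LHS negated; negate both sides ⇒ neg: 4*(-2*(x^2)) = -288.
Step 3. [4*(-2*(x^2)) = -288] 4·(inner) — divide through by 4 ⇒ div: -2*(x^2) = -72.
Step 4. [-2*(x^2) = -72] divide by the outer -2. So div: x^2 = 36.
Step 5. [x^2 = 36] 36 ≥ 0, LHS is (·)² — take ±√. So sqrt: x = 6 or -6.

Answer: x ∈ {-6, 6}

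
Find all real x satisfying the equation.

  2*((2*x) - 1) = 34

Step 1. [2*((2*x) - 1) = 34] 2·(inner) — divide through by 2, so div: (2*x) - 1 = 17.
Step 2. [(2*x) - 1 = 17] add 1: x sits inside (… - 1), so sub: 2*x = 18.
Step 3. [2*x = 18] 2·(inner) — divide through by 2. So div: x = 9.

Answer: x ∈ {9}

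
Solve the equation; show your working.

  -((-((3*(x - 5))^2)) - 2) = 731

Step 1. [-((-((3*(x - 5))^2)) - 2) = 731] LHS negated; negate both sides ⇒ neg: (-((3*(x - 5))^2)) - 2 = -731.
Step 2. [(-((3*(x - 5))^2)) - 2 = -731] peel the -2: add 2 from each side, so sub: -((3*(x - 5))^2) = -729.
Step 3. [-((3*(x - 5))^2) = -729] leading − — multiply by −1, so neg: (3*(x - 5))^2 = 729.
Step 4. [(3*(x - 5))^2 = 729] √ both sides: 729 ≥ 0 gives two branches, so sqrt: 3*(x - 5) = 27 or -27.
Step 5. [3*(x - 5) = 27 or -27] LHS = 3·(…); ÷3 both sides ⇒ div: x - 5 = 9 or -9.
Step 6. [x - 5 = 9 or -9] -5 is outermost — add 5 both sides, so sub: x = 14 or -4.

Answer: x ∈ {-4, 14}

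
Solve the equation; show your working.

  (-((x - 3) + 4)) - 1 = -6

Step 1. [(-((x - 3) + 4)) - 1 = -6] the outer -1 inverts by adding 1. So sub: -((x - 3) + 4) = -5.
Step 2. [-((x - 3) + 4) = -5] flip signs both sides ⇒ neg: (x - 3) + 4 = 5.
Step 3. [(x - 3) + 4 = 5] the outer +4 inverts by subtracting 4. So sub: x - 3 = 1.
Step 4. [x - 3 = 1] 3 comes off first (add 3) ⇒ sub: x = 4.

Answer: x ∈ {4}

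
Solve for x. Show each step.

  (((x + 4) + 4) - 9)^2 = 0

Step 1. [(((x + 4) + 4) - 9)^2 = 0] LHS squared, RHS 0 ≥ 0: apply √ (±). So sqrt: ((x + 4) + 4) - 9 = 0.
Step 2. [((x + 4) + 4) - 9 = 0] -9 is outermost — add 9 both sides. So sub: (x + 4) + 4 = 9.
Step 3. [(x + 4) + 4 = 9] +4 is outermost — subtract 4 both sides, so sub: x + 4 = 5.
Step 4. [x + 4 = 5] the outer +4 inverts by subtracting 4 ⇒ sub: x = 1.

Answer: x ∈ {1}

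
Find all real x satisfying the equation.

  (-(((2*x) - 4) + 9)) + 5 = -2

Step 1. [(-(((2*x) - 4) + 9)) + 5 = -2] subtract 5: x sits inside (… + 5) ⇒ sub: -(((2*x) - 4) + 9) = -7.
Step 2. [-(((2*x) - 4) + 9) = -7] LHS negated; negate both sides, so neg: ((2*x) - 4) + 9 = 7.
Step 3. [((2*x) - 4) + 9 = 7] the outer +9 inverts by subtracting 9 ⇒ sub: (2*x) - 4 = -2.
Step 4. [(2*x) - 4 = -2] peel the -4: add 4 from each side ⇒ sub: 2*x = 2.
Step 5. [2*x = 2] 2·(inner) — divide through by 2, so div: x = 1.

Answer: x ∈ {1}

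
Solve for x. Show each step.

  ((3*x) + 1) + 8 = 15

Step 1. [((3*x) + 1) + 8 = 15] 8 comes off first (subtract 8) ⇒ sub: (3*x) + 1 = 7.
Step 2. [(3*x) + 1 = 7] peel the +1: subtract 1 from each side, so sub: 3*x = 6.
Step 3. [3*x = 6] 3 out front; divide by 3. So div: x = 2.

Answer: x ∈ {2}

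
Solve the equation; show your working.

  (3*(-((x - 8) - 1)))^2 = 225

Step 1. [(3*(-((x - 8) - 1)))^2 = 225] 225 ≥ 0, LHS is (·)² — take ±√, so sqrt: 3*(-((x - 8) - 1)) = 15 or -15.
Step 2. [3*(-((x - 8) - 1)) = 15 or -15] LHS = 3·(…); ÷3 both sides. So div: -((x - 8) - 1) = 5 or -5.
Step 3. [-((x - 8) - 1) = 5 or -5] LHS negated; negate both sides. So neg: (x - 8) - 1 = -5 or 5.
Step 4. [(x - 8) - 1 = -5 or 5] the outer -1 inverts by adding 1. So sub: x - 8 = -4 or 6.
Step 5. [x - 8 = -4 or 6] 8 comes off first (add 8), so sub: x = 4 or 14.

Answer: x ∈ {4, 14}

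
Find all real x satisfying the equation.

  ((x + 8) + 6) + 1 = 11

Step 1. [((x + 8) + 6) + 1 = 11] subtract 1: x sits inside (… + 1), so sub: (x + 8) + 6 = 10.
Step 2. [(x + 8) + 6 = 10] the outer +6 inverts by subtracting 6, so sub: x + 8 = 4.
Step 3. [x + 8 = 4] subtract 8: x sits inside (… + 8) ⇒ sub: x = -4.

Answer: x ∈ {-4}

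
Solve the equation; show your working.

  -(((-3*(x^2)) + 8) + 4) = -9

Step 1. [-(((-3*(x^2)) + 8) + 4) = -9] leading − — multiply by −1 ⇒ neg: ((-3*(x^2)) + 8) + 4 = 9.
Step 2. [((-3*(x^2)) + 8) + 4 = 9] +4 is outermost — subtract 4 both sides, so sub: (-3*(x^2)) + 8 = 5.
Step 3. [(-3*(x^2)) + 8 = 5] peel the +8: subtract 8 from each side, so sub: -3*(x^2) = -3.
Step 4. [-3*(x^2) = -3] -3 out front; divide by -3, so div: x^2 = 1.
Step 5. [x^2 = 1] √ both sides: 1 ≥ 0 gives two branches, so sqrt: x = 1 or -1.

Answer: x ∈ {-1, 1}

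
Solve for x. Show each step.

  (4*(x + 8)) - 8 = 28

Step 1. [(4*(x + 8)) - 8 = 28] the outer -8 inverts by adding 8 ⇒ sub: 4*(x + 8) = 36.
Step 2. [4*(x + 8) = 36] 4·(inner) — divide through by 4, so div: x + 8 = 9.
Step 3. [x + 8 = 9] peel the +8: subtract 8 from each side, so sub: x = 1.

Answer: x ∈ {1}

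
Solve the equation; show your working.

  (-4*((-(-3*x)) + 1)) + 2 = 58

Step 1. [(-4*((-(-3*x)) + 1)) + 2 = 58] subtract 2: x sits inside (… + 2) ⇒ sub: -4*((-(-3*x)) + 1) = 56.
Step 2. [-4*((-(-3*x)) + 1) = 56] leading coefficient -4: divide by -4. So div: (-(-3*x)) + 1 = -14.
Step 3. [(-(-3*x)) + 1 = -14] +1 is outermost — subtract 1 both sides. So sub: -(-3*x) = -15.
Step 4. [-(-3*x) = -15] LHS negated; negate both sides. So neg: -3*x = 15.
Step 5. [-3*x = 15] divide by the outer -3 ⇒ div: x = -5.

Answer: x ∈ {-5}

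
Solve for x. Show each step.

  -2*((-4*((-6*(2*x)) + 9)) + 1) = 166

Step 1. [-2*((-4*((-6*(2*x)) + 9)) + 1) = 166] -2·(inner) — divide through by -2. So div: (-4*((-6*(2*x)) + 9)) + 1 = -83.
Step 2. [(-4*((-6*(2*x)) + 9)) + 1 = -83] the outer +1 inverts by subtracting 1. So sub: -4*((-6*(2*x)) + 9) = -84.
Step 3. [-4*((-6*(2*x)) + 9) = -84] -4 out front; divide by -4, so div: (-6*(2*x)) + 9 = 21.
Step 4. [(-6*(2*x)) + 9 = 21] +9 is outermost — subtract 9 both sides, so sub: -6*(2*x) = 12.
Step 5. [-6*(2*x) = 12] -6 out front; divide by -6. So div: 2*x = -2.
Step 6. [2*x = -2] LHS = 2·(…); ÷2 both sides ⇒ div: x = -1.

Answer: x ∈ {-1}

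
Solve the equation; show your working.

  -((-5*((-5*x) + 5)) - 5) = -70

Step 1. [-((-5*((-5*x) + 5)) - 5) = -70] LHS negated; negate both sides, so neg: (-5*((-5*x) + 5)) - 5 = 70.
Step 2. [(-5*((-5*x) + 5)) - 5 = 70] -5 | LHS and -5 | 70: pull -5 out ⇒ factor: ((-5*x) + 5) + 1 = -14.
Step 3. [((-5*x) + 5) + 1 = -14] subtract 1: x sits inside (… + 1), so sub: (-5*x) + 5 = -15.
Step 4. [(-5*x) + 5 = -15] -5 divides every term; factor it out, so factor: x - 1 = 3.
Step 5. [x - 1 = 3] add 1: x sits inside (… - 1). So sub: x = 4.

Answer: x ∈ {4}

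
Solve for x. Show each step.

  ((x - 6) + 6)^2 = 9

Step 1. [((x - 6) + 6)^2 = 9] √ both sides: 9 ≥ 0 gives two branches, so sqrt: (x - 6) + 6 = 3 or -3.
Step 2. [(x - 6) + 6 = 3 or -3] the outer +6 inverts by subtracting 6 ⇒ sub: x - 6 = -3 or -9.
Step 3. [x - 6 = -3 or -9] 6 comes off first (add 6). So sub: x = 3 or -3.

Answer: x ∈ {-3, 3}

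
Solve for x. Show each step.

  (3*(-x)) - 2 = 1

Step 1. [(3*(-x)) - 2 = 1] add 2: x sits inside (… - 2), so sub: 3*(-x) = 3.
Step 2. [3*(-x) = 3] leading coefficient 3: divide by 3 ⇒ div: -x = 1.
Step 3. [-x = 1] flip signs both sides, so neg: x = -1.

Answer: x ∈ {-1}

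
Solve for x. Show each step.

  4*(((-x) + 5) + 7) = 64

Step 1. [4*(((-x) + 5) + 7) = 64] 4·(inner) — divide through by 4 ⇒ div: ((-x) + 5) + 7 = 16.
Step 2. [((-x) + 5) + 7 = 16] 7 comes off first (subtract 7). So sub: (-x) + 5 = 9.
Step 3. [(-x) + 5 = 9] +5 is outermost — subtract 5 both sides, so sub: -x = 4.
Step 4. [-x = 4] leading − — multiply by −1 ⇒ neg: x = -4.

Answer: x ∈ {-4}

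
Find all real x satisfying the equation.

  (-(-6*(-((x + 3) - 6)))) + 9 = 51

Step 1. [(-(-6*(-((x + 3) - 6)))) + 9 = 51] peel the +9: subtract 9 from each side ⇒ sub: -(-6*(-((x + 3) - 6))) = 42.
Step 2. [-(-6*(-((x + 3) - 6))) = 42] leading − — multiply by −1. So neg: -6*(-((x + 3) - 6)) = -42.
Step 3. [-6*(-((x + 3) - 6)) = -42] leading coefficient -6: divide by -6. So div: -((x + 3) - 6) = 7.
Step 4. [-((x + 3) - 6) = 7] leading − — multiply by −1, so neg: (x + 3) - 6 = -7.
Step 5. [(x + 3) - 6 = -7] the outer -6 inverts by adding 6 ⇒ sub: x + 3 = -1.
Step 6. [x + 3 = -1] the outer +3 inverts by subtracting 3 ⇒ sub: x = -4.

Answer: x ∈ {-4}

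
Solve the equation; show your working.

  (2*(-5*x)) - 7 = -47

Step 1. [(2*(-5*x)) - 7 = -47] peel the -7: add 7 from each side ⇒ sub: 2*(-5*x) = -40.
Step 2. [2*(-5*x) = -40] divide by the outer 2. So div: -5*x = -20.
Step 3. [-5*x = -20] LHS = -5·(…); ÷-5 both sides, so div: x = 4.

Answer: x ∈ {4}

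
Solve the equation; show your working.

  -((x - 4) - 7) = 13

Step 1. [-((x - 4) - 7) = 13] leading − — multiply by −1, so neg: (x - 4) - 7 = -13.
Step 2. [(x - 4) - 7 = -13] -7 is outermost — add 7 both sides, so sub: x - 4 = -6.
Step 3. [x - 4 = -6] -4 is outermost — add 4 both sides ⇒ sub: x = -2.

Answer: x ∈ {-2}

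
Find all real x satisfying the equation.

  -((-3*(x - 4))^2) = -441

Step 1. [-((-3*(x - 4))^2) = -441] leading − — multiply by −1, so neg: (-3*(x - 4))^2 = 441.
Step 2. [(-3*(x - 4))^2 = 441] LHS squared, RHS 441 ≥ 0: apply √ (±), so sqrt: -3*(x - 4) = 21 or -21.
Step 3. [-3*(x - 4) = 21 or -21] LHS = -3·(…); ÷-3 both sides ⇒ div: x - 4 = -7 or 7.
Step 4. [x - 4 = -7 or 7] 4 comes off first (add 4). So sub: x = -3 or 11.

Answer: x ∈ {-3, 11}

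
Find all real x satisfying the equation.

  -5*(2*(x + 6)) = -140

Step 1. [-5*(2*(x + 6)) = -140] -5 out front; divide by -5 ⇒ div: 2*(x + 6) = 28.
Step 2. [2*(x + 6) = 28] leading coefficient 2: divide by 2. So div: x + 6 = 14.
Step 3. [x + 6 = 14] +6 is outermost — subtract 6 both sides, so sub: x = 8.

Answer: x ∈ {8}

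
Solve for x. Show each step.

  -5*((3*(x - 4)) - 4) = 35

Step 1. [-5*((3*(x - 4)) - 4) = 35] -5 out front; divide by -5, so div: (3*(x - 4)) - 4 = -7.
Step 2. [(3*(x - 4)) - 4 = -7] 4 comes off first (add 4) ⇒ sub: 3*(x - 4) = -3.
Step 3. [3*(x - 4) = -3] leading coefficient 3: divide by 3, so div: x - 4 = -1.
Step 4. [x - 4 = -1] peel the -4: add 4 from each side, so sub: x = 3.

Answer: x ∈ {3}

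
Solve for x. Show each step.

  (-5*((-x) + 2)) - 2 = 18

Step 1. [(-5*((-x) + 2)) - 2 = 18] peel the -2: add 2 from each side, so sub: -5*((-x) + 2) = 20.
Step 2. [-5*((-x) + 2) = 20] -5 out front; divide by -5 ⇒ div: (-x) + 2 = -4.
Step 3. [(-x) + 2 = -4] +2 is outermost — subtract 2 both sides, so sub: -x = -6.
Step 4. [-x = -6] LHS negated; negate both sides, so neg: x = 6.

Answer: x ∈ {6}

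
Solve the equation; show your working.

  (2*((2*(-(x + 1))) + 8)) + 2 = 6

Step 1. [(2*((2*(-(x + 1))) + 8)) + 2 = 6] 2 | LHS and 2 | 6: pull 2 out ⇒ factor: ((2*(-(x + 1))) + 8) + 1 = 3.
Step 2. [((2*(-(x + 1))) + 8) + 1 = 3] subtract 1: x sits inside (… + 1), so sub: (2*(-(x + 1))) + 8 = 2.
Step 3. [(2*(-(x + 1))) + 8 = 2] common factor 2 (LHS and 2) — divide through ⇒ factor: (-(x + 1)) + 4 = 1.
Step 4. [(-(x + 1)) + 4 = 1] +4 is outermost — subtract 4 both sides ⇒ sub: -(x + 1) = -3.
Step 5. [-(x + 1) = -3] leading − — multiply by −1, so neg: x + 1 = 3.
Step 6. [x + 1 = 3] peel the +1: subtract 1 from each side. So sub: x = 2.

Answer: x ∈ {2}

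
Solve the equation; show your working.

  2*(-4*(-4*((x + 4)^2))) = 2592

Step 1. [2*(-4*(-4*((x + 4)^2))) = 2592] 2 out front; divide by 2 ⇒ div: -4*(-4*((x + 4)^2)) = 1296.
Step 2. [-4*(-4*((x + 4)^2)) = 1296] LHS = -4·(…); ÷-4 both sides. So div: -4*((x + 4)^2) = -324.
Step 3. [-4*((x + 4)^2) = -324] -4·(inner) — divide through by -4 ⇒ div: (x + 4)^2 = 81.
Step 4. [(x + 4)^2 = 81] 81 ≥ 0, LHS is (·)² — take ±√, so sqrt: x + 4 = 9 or -9.
Step 5. [x + 4 = 9 or -9] 4 comes off first (subtract 4). So sub: x = 5 or -13.

Answer: x ∈ {-13, 5}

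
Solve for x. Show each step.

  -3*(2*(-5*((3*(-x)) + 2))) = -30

Step 1. [-3*(2*(-5*((3*(-x)) + 2))) = -30] leading coefficient -3: divide by -3, so div: 2*(-5*((3*(-x)) + 2)) = 10.
Step 2. [2*(-5*((3*(-x)) + 2)) = 10] leading coefficient 2: divide by 2. So div: -5*((3*(-x)) + 2) = 5.
Step 3. [-5*((3*(-x)) + 2) = 5] divide by the outer -5. So div: (3*(-x)) + 2 = -1.
Step 4. [(3*(-x)) + 2 = -1] +2 is outermost — subtract 2 both sides. So sub: 3*(-x) = -3.
Step 5. [3*(-x) = -3] leading coefficient 3: divide by 3 ⇒ div: -x = -1.
Step 6. [-x = -1] flip signs both sides ⇒ neg: x = 1.

Answer: x ∈ {1}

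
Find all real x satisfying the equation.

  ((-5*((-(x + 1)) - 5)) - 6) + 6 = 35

Step 1. [((-5*((-(x + 1)) - 5)) - 6) + 6 = 35] +6 is outermost — subtract 6 both sides ⇒ sub: (-5*((-(x + 1)) - 5)) - 6 = 29.
Step 2. [(-5*((-(x + 1)) - 5)) - 6 = 29] -6 is outermost — add 6 both sides, so sub: -5*((-(x + 1)) - 5) = 35.
Step 3. [-5*((-(x + 1)) - 5) = 35] -5·(inner) — divide through by -5, so div: (-(x + 1)) - 5 = -7.
Step 4. [(-(x + 1)) - 5 = -7] add 5: x sits inside (… - 5) ⇒ sub: -(x + 1) = -2.
Step 5. [-(x + 1) = -2] LHS negated; negate both sides, so neg: x + 1 = 2.
Step 6. [x + 1 = 2] subtract 1: x sits inside (… + 1), so sub: x = 1.

Answer: x ∈ {1}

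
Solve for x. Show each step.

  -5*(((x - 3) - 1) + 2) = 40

Step 1. [-5*(((x - 3) - 1) + 2) = 40] -5 out front; divide by -5 ⇒ div: ((x - 3) - 1) + 2 = -8.
Step 2. [((x - 3) - 1) + 2 = -8] 2 comes off first (subtract 2), so sub: (x - 3) - 1 = -10.
Step 3. [(x - 3) - 1 = -10] the outer -1 inverts by adding 1. So sub: x - 3 = -9.
Step 4. [x - 3 = -9] add 3: x sits inside (… - 3) ⇒ sub: x = -6.

Answer: x ∈ {-6}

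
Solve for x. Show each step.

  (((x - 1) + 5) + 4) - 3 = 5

Step 1. [(((x - 1) + 5) + 4) - 3 = 5] the outer -3 inverts by adding 3, so sub: ((x - 1) + 5) + 4 = 8.
Step 2. [((x - 1) + 5) + 4 = 8] +4 is outermost — subtract 4 both sides. So sub: (x - 1) + 5 = 4.
Step 3. [(x - 1) + 5 = 4] subtract 5: x sits inside (… + 5) ⇒ sub: x - 1 = -1.
Step 4. [x - 1 = -1] the outer -1 inverts by adding 1. So sub: x = 0.

Answer: x ∈ {0}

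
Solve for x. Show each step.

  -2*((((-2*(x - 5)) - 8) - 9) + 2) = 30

Step 1. [-2*((((-2*(x - 5)) - 8) - 9) + 2) = 30] divide by the outer -2 ⇒ div: (((-2*(x - 5)) - 8) - 9) + 2 = -15.
Step 2. [(((-2*(x - 5)) - 8) - 9) + 2 = -15] 2 comes off first (subtract 2) ⇒ sub: ((-2*(x - 5)) - 8) - 9 = -17.
Step 3. [((-2*(x - 5)) - 8) - 9 = -17] the outer -9 inverts by adding 9. So sub: (-2*(x - 5)) - 8 = -8.
Step 4. [(-2*(x - 5)) - 8 = -8] the outer -8 inverts by adding 8. So sub: -2*(x - 5) = 0.
Step 5. [-2*(x - 5) = 0] leading coefficient -2: divide by -2. So div: x - 5 = 0.
Step 6. [x - 5 = 0] the outer -5 inverts by adding 5, so sub: x = 5.

Answer: x ∈ {5}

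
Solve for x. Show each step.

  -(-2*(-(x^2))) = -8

Step 1. [-(-2*(-(x^2))) = -8] leading − — multiply by −1 ⇒ neg: -2*(-(x^2)) = 8.
Step 2. [-2*(-(x^2)) = 8] -2 out front; divide by -2. So div: -(x^2) = -4.
Step 3. [-(x^2) = -4] LHS negated; negate both sides. So neg: x^2 = 4.
Step 4. [x^2 = 4] √ both sides: 4 ≥ 0 gives two branches, so sqrt: x = 2 or -2.

Answer: x ∈ {-2, 2}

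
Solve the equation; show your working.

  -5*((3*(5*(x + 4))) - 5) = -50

Step 1. [-5*((3*(5*(x + 4))) - 5) = -50] LHS = -5·(…); ÷-5 both sides, so div: (3*(5*(x + 4))) - 5 = 10.
Step 2. [(3*(5*(x + 4))) - 5 = 10] the outer -5 inverts by adding 5. So sub: 3*(5*(x + 4)) = 15.
Step 3. [3*(5*(x + 4)) = 15] LHS = 3·(…); ÷3 both sides, so div: 5*(x + 4) = 5.
Step 4. [5*(x + 4) = 5] 5·(inner) — divide through by 5. So div: x + 4 = 1.
Step 5. [x + 4 = 1] subtract 4: x sits inside (… + 4). So sub: x = -3.

Answer: x ∈ {-3}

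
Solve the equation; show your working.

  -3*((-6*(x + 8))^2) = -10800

Step 1. [-3*((-6*(x + 8))^2) = -10800] divide by the outer -3, so div: (-6*(x + 8))^2 = 3600.
Step 2. [(-6*(x + 8))^2 = 3600] LHS squared, RHS 3600 ≥ 0: apply √ (±) ⇒ sqrt: -6*(x + 8) = 60 or -60.
Step 3. [-6*(x + 8) = 60 or -60] divide by the outer -6, so div: x + 8 = -10 or 10.
Step 4. [x + 8 = -10 or 10] 8 comes off first (subtract 8) ⇒ sub: x = -18 or 2.

Answer: x ∈ {-18, 2}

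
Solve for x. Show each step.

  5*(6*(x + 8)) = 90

Step 1. [5*(6*(x + 8)) = 90] 5·(inner) — divide through by 5, so div: 6*(x + 8) = 18.
Step 2. [6*(x + 8) = 18] divide by the outer 6. So div: x + 8 = 3.
Step 3. [x + 8 = 3] peel the +8: subtract 8 from each side ⇒ sub: x = -5.

Answer: x ∈ {-5}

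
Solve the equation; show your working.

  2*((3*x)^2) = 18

Step 1. [2*((3*x)^2) = 18] divide by the outer 2 ⇒ div: (3*x)^2 = 9.
Step 2. [(3*x)^2 = 9] LHS squared, RHS 9 ≥ 0: apply √ (±), so sqrt: 3*x = 3 or -3.
Step 3. [3*x = 3 or -3] 3 out front; divide by 3. So div: x = 1 or -1.

Answer: x ∈ {-1, 1}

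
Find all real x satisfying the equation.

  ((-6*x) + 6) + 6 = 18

Step 1. [((-6*x) + 6) + 6 = 18] the outer +6 inverts by subtracting 6. So sub: (-6*x) + 6 = 12.
Step 2. [(-6*x) + 6 = 12] peel the +6: subtract 6 from each side. So sub: -6*x = 6.
Step 3. [-6*x = 6] leading coefficient -6: divide by -6 ⇒ div: x = -1.

Answer: x ∈ {-1}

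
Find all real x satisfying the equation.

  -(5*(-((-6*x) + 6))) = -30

Step 1. [-(5*(-((-6*x) + 6))) = -30] flip signs both sides, so neg: 5*(-((-6*x) + 6)) = 30.
Step 2. [5*(-((-6*x) + 6)) = 30] divide by the outer 5, so div: -((-6*x) + 6) = 6.
Step 3. [-((-6*x) + 6) = 6] flip signs both sides, so neg: (-6*x) + 6 = -6.
Step 4. [(-6*x) + 6 = -6] 6 comes off first (subtract 6), so sub: -6*x = -12.
Step 5. [-6*x = -12] leading coefficient -6: divide by -6. So div: x = 2.

Answer: x ∈ {2}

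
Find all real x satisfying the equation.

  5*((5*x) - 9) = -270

Step 1. [5*((5*x) - 9) = -270] 5·(inner) — divide through by 5, so div: (5*x) - 9 = -54.
Step 2. [(5*x) - 9 = -54] peel the -9: add 9 from each side ⇒ sub: 5*x = -45.
Step 3. [5*x = -45] divide by the outer 5. So div: x = -9.

Answer: x ∈ {-9}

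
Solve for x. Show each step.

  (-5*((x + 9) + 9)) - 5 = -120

Step 1. [(-5*((x + 9) + 9)) - 5 = -120] peel the -5: add 5 from each side, so sub: -5*((x + 9) + 9) = -115.
Step 2. [-5*((x + 9) + 9) = -115] leading coefficient -5: divide by -5 ⇒ div: (x + 9) + 9 = 23.
Step 3. [(x + 9) + 9 = 23] subtract 9: x sits inside (… + 9), so sub: x + 9 = 14.
Step 4. [x + 9 = 14] the outer +9 inverts by subtracting 9 ⇒ sub: x = 5.

Answer: x ∈ {5}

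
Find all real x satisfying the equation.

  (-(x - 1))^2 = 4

Step 1. [(-(x - 1))^2 = 4] LHS squared, RHS 4 ≥ 0: apply √ (±). So sqrt: -(x - 1) = 2 or -2.
Step 2. [-(x - 1) = 2 or -2] LHS negated; negate both sides ⇒ neg: x - 1 = -2 or 2.
Step 3. [x - 1 = -2 or 2] add 1: x sits inside (… - 1). So sub: x = -1 or 3.

Answer: x ∈ {-1, 3}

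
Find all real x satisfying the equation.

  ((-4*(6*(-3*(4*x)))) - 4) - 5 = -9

Step 1. [((-4*(6*(-3*(4*x)))) - 4) - 5 = -9] peel the -5: add 5 from each side. So sub: (-4*(6*(-3*(4*x)))) - 4 = -4.
Step 2. [(-4*(6*(-3*(4*x)))) - 4 = -4] -4 is outermost — add 4 both sides, so sub: -4*(6*(-3*(4*x))) = 0.
Step 3. [-4*(6*(-3*(4*x))) = 0] LHS = -4·(…); ÷-4 both sides. So div: 6*(-3*(4*x)) = 0.
Step 4. [6*(-3*(4*x)) = 0] leading coefficient 6: divide by 6. So div: -3*(4*x) = 0.
Step 5. [-3*(4*x) = 0] -3 out front; divide by -3. So div: 4*x = 0.
Step 6. [4*x = 0] 4 out front; divide by 4, so div: x = 0.

Answer: x ∈ {0}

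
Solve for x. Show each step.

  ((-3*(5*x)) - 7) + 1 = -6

Step 1. [((-3*(5*x)) - 7) + 1 = -6] +1 is outermost — subtract 1 both sides. So sub: (-3*(5*x)) - 7 = -7.
Step 2. [(-3*(5*x)) - 7 = -7] peel the -7: add 7 from each side ⇒ sub: -3*(5*x) = 0.
Step 3. [-3*(5*x) = 0] LHS = -3·(…); ÷-3 both sides, so div: 5*x = 0.
Step 4. [5*x = 0] 5·(inner) — divide through by 5 ⇒ div: x = 0.

Answer: x ∈ {0}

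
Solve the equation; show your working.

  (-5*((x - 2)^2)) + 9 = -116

Step 1. [(-5*((x - 2)^2)) + 9 = -116] +9 is outermost — subtract 9 both sides, so sub: -5*((x - 2)^2) = -125.
Step 2. [-5*((x - 2)^2) = -125] leading coefficient -5: divide by -5, so div: (x - 2)^2 = 25.
Step 3. [(x - 2)^2 = 25] LHS squared, RHS 25 ≥ 0: apply √ (±), so sqrt: x - 2 = 5 or -5.
Step 4. [x - 2 = 5 or -5] peel the -2: add 2 from each side, so sub: x = 7 or -3.

Answer: x ∈ {-3, 7}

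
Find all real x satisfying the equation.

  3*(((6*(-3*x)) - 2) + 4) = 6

Step 1. [3*(((6*(-3*x)) - 2) + 4) = 6] 3 out front; divide by 3 ⇒ div: ((6*(-3*x)) - 2) + 4 = 2.
Step 2. [((6*(-3*x)) - 2) + 4 = 2] peel the +4: subtract 4 from each side ⇒ sub: (6*(-3*x)) - 2 = -2.
Step 3. [(6*(-3*x)) - 2 = -2] -2 is outermost — add 2 both sides ⇒ sub: 6*(-3*x) = 0.
Step 4. [6*(-3*x) = 0] LHS = 6·(…); ÷6 both sides, so div: -3*x = 0.
Step 5. [-3*x = 0] divide by the outer -3, so div: x = 0.

Answer: x ∈ {0}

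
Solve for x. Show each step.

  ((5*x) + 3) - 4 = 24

Step 1. [((5*x) + 3) - 4 = 24] the outer -4 inverts by adding 4. So sub: (5*x) + 3 = 28.
Step 2. [(5*x) + 3 = 28] 3 comes off first (subtract 3) ⇒ sub: 5*x = 25.
Step 3. [5*x = 25] 5·(inner) — divide through by 5. So div: x = 5.

Answer: x ∈ {5}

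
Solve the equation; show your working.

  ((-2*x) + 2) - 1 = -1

Step 1. [((-2*x) + 2) - 1 = -1] -1 is outermost — add 1 both sides, so sub: (-2*x) + 2 = 0.
Step 2. [(-2*x) + 2 = 0] peel the +2: subtract 2 from each side. So sub: -2*x = -2.
Step 3. [-2*x = -2] divide by the outer -2. So div: x = 1.

Answer: x ∈ {1}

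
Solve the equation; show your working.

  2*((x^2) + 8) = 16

Step 1. [2*((x^2) + 8) = 16] divide by the outer 2. So div: (x^2) + 8 = 8.
Step 2. [(x^2) + 8 = 8] peel the +8: subtract 8 from each side, so sub: x^2 = 0.
Step 3. [x^2 = 0] LHS squared, RHS 0 ≥ 0: apply √ (±), so sqrt: x = 0.

Answer: x ∈ {0}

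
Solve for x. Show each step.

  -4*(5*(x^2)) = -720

Step 1. [-4*(5*(x^2)) = -720] leading coefficient -4: divide by -4, so div: 5*(x^2) = 180.
Step 2. [5*(x^2) = 180] LHS = 5·(…); ÷5 both sides. So div: x^2 = 36.
Step 3. [x^2 = 36] 36 ≥ 0, LHS is (·)² — take ±√. So sqrt: x = 6 or -6.

Answer: x ∈ {-6, 6}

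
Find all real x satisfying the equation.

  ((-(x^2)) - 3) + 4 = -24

Step 1. [((-(x^2)) - 3) + 4 = -24] subtract 4: x sits inside (… + 4) ⇒ sub: (-(x^2)) - 3 = -28.
Step 2. [(-(x^2)) - 3 = -28] peel the -3: add 3 from each side. So sub: -(x^2) = -25.
Step 3. [-(x^2) = -25] flip signs both sides ⇒ neg: x^2 = 25.
Step 4. [x^2 = 25] √ both sides: 25 ≥ 0 gives two branches, so sqrt: x = 5 or -5.

Answer: x ∈ {-5, 5}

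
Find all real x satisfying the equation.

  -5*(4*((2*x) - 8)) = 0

Step 1. [-5*(4*((2*x) - 8)) = 0] leading coefficient -5: divide by -5, so div: 4*((2*x) - 8) = 0.
Step 2. [4*((2*x) - 8) = 0] LHS = 4·(…); ÷4 both sides, so div: (2*x) - 8 = 0.
Step 3. [(2*x) - 8 = 0] 2 | LHS and 2 | 0: pull 2 out, so factor: x - 4 = 0.
Step 4. [x - 4 = 0] add 4: x sits inside (… - 4) ⇒ sub: x = 4.

Answer: x ∈ {4}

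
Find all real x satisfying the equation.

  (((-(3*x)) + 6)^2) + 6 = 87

Step 1. [(((-(3*x)) + 6)^2) + 6 = 87] 6 comes off first (subtract 6) ⇒ sub: ((-(3*x)) + 6)^2 = 81.
Step 2. [((-(3*x)) + 6)^2 = 81] 81 ≥ 0, LHS is (·)² — take ±√, so sqrt: (-(3*x)) + 6 = 9 or -9.
Step 3. [(-(3*x)) + 6 = 9 or -9] the outer +6 inverts by subtracting 6, so sub: -(3*x) = 3 or -15.
Step 4. [-(3*x) = 3 or -15] flip signs both sides ⇒ neg: 3*x = -3 or 15.
Step 5. [3*x = -3 or 15] LHS = 3·(…); ÷3 both sides. So div: x = -1 or 5.

Answer: x ∈ {-1, 5}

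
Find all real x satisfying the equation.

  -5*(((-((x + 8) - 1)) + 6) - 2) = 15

Step 1. [-5*(((-((x + 8) - 1)) + 6) - 2) = 15] -5 out front; divide by -5 ⇒ div: ((-((x + 8) - 1)) + 6) - 2 = -3.
Step 2. [((-((x + 8) - 1)) + 6) - 2 = -3] -2 is outermost — add 2 both sides ⇒ sub: (-((x + 8) - 1)) + 6 = -1.
Step 3. [(-((x + 8) - 1)) + 6 = -1] the outer +6 inverts by subtracting 6. So sub: -((x + 8) - 1) = -7.
Step 4. [-((x + 8) - 1) = -7] LHS negated; negate both sides ⇒ neg: (x + 8) - 1 = 7.
Step 5. [(x + 8) - 1 = 7] 1 comes off first (add 1). So sub: x + 8 = 8.
Step 6. [x + 8 = 8] the outer +8 inverts by subtracting 8, so sub: x = 0.

Answer: x ∈ {0}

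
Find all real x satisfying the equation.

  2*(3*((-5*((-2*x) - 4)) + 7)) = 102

Step 1. [2*(3*((-5*((-2*x) - 4)) + 7)) = 102] leading coefficient 2: divide by 2. So div: 3*((-5*((-2*x) - 4)) + 7) = 51.
Step 2. [3*((-5*((-2*x) - 4)) + 7) = 51] leading coefficient 3: divide by 3, so div: (-5*((-2*x) - 4)) + 7 = 17.
Step 3. [(-5*((-2*x) - 4)) + 7 = 17] subtract 7: x sits inside (… + 7) ⇒ sub: -5*((-2*x) - 4) = 10.
Step 4. [-5*((-2*x) - 4) = 10] -5·(inner) — divide through by -5 ⇒ div: (-2*x) - 4 = -2.
Step 5. [(-2*x) - 4 = -2] -2 | LHS and -2 | -2: pull -2 out ⇒ factor: x + 2 = 1.
Step 6. [x + 2 = 1] +2 is outermost — subtract 2 both sides. So sub: x = -1.

Answer: x ∈ {-1}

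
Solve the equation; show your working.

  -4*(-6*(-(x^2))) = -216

Step 1. [-4*(-6*(-(x^2))) = -216] LHS = -4·(…); ÷-4 both sides, so div: -6*(-(x^2)) = 54.
Step 2. [-6*(-(x^2)) = 54] LHS = -6·(…); ÷-6 both sides, so div: -(x^2) = -9.
Step 3. [-(x^2) = -9] flip signs both sides ⇒ neg: x^2 = 9.
Step 4. [x^2 = 9] LHS squared, RHS 9 ≥ 0: apply √ (±), so sqrt: x = 3 or -3.

Answer: x ∈ {-3, 3}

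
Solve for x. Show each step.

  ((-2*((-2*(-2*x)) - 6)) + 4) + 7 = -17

Step 1. [((-2*((-2*(-2*x)) - 6)) + 4) + 7 = -17] peel the +7: subtract 7 from each side, so sub: (-2*((-2*(-2*x)) - 6)) + 4 = -24.
Step 2. [(-2*((-2*(-2*x)) - 6)) + 4 = -24] the outer +4 inverts by subtracting 4 ⇒ sub: -2*((-2*(-2*x)) - 6) = -28.
Step 3. [-2*((-2*(-2*x)) - 6) = -28] divide by the outer -2 ⇒ div: (-2*(-2*x)) - 6 = 14.
Step 4. [(-2*(-2*x)) - 6 = 14] common factor -2 (LHS and 14) — divide through. So factor: (-2*x) + 3 = -7.
Step 5. [(-2*x) + 3 = -7] 3 comes off first (subtract 3) ⇒ sub: -2*x = -10.
Step 6. [-2*x = -10] -2 out front; divide by -2. So div: x = 5.

Answer: x ∈ {5}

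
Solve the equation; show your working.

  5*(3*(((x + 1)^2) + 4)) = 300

Step 1. [5*(3*(((x + 1)^2) + 4)) = 300] LHS = 5·(…); ÷5 both sides ⇒ div: 3*(((x + 1)^2) + 4) = 60.
Step 2. [3*(((x + 1)^2) + 4) = 60] LHS = 3·(…); ÷3 both sides, so div: ((x + 1)^2) + 4 = 20.
Step 3. [((x + 1)^2) + 4 = 20] peel the +4: subtract 4 from each side ⇒ sub: (x + 1)^2 = 16.
Step 4. [(x + 1)^2 = 16] √ both sides: 16 ≥ 0 gives two branches ⇒ sqrt: x + 1 = 4 or -4.
Step 5. [x + 1 = 4 or -4] subtract 1: x sits inside (… + 1) ⇒ sub: x = 3 or -5.

Answer: x ∈ {-5, 3}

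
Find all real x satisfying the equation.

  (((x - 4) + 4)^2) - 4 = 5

Step 1. [(((x - 4) + 4)^2) - 4 = 5] -4 is outermost — add 4 both sides. So sub: ((x - 4) + 4)^2 = 9.
Step 2. [((x - 4) + 4)^2 = 9] 9 ≥ 0, LHS is (·)² — take ±√ ⇒ sqrt: (x - 4) + 4 = 3 or -3.
Step 3. [(x - 4) + 4 = 3 or -3] 4 comes off first (subtract 4), so sub: x - 4 = -1 or -7.
Step 4. [x - 4 = -1 or -7] peel the -4: add 4 from each side. So sub: x = 3 or -3.

Answer: x ∈ {-3, 3}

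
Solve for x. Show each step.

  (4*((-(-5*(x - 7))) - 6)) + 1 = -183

Step 1. [(4*((-(-5*(x - 7))) - 6)) + 1 = -183] 1 comes off first (subtract 1), so sub: 4*((-(-5*(x - 7))) - 6) = -184.
Step 2. [4*((-(-5*(x - 7))) - 6) = -184] leading coefficient 4: divide by 4 ⇒ div: (-(-5*(x - 7))) - 6 = -46.
Step 3. [(-(-5*(x - 7))) - 6 = -46] add 6: x sits inside (… - 6). So sub: -(-5*(x - 7)) = -40.
Step 4. [-(-5*(x - 7)) = -40] LHS negated; negate both sides ⇒ neg: -5*(x - 7) = 40.
Step 5. [-5*(x - 7) = 40] -5 out front; divide by -5 ⇒ div: x - 7 = -8.
Step 6. [x - 7 = -8] the outer -7 inverts by adding 7. So sub: x = -1.

Answer: x ∈ {-1}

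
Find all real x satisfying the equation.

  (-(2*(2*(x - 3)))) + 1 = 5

Step 1. [(-(2*(2*(x - 3)))) + 1 = 5] 1 comes off first (subtract 1) ⇒ sub: -(2*(2*(x - 3))) = 4.
Step 2. [-(2*(2*(x - 3))) = 4] leading − — multiply by −1 ⇒ neg: 2*(2*(x - 3)) = -4.
Step 3. [2*(2*(x - 3)) = -4] divide by the outer 2 ⇒ div: 2*(x - 3) = -2.
Step 4. [2*(x - 3) = -2] LHS = 2·(…); ÷2 both sides ⇒ div: x - 3 = -1.
Step 5. [x - 3 = -1] -3 is outermost — add 3 both sides, so sub: x = 2.

Answer: x ∈ {2}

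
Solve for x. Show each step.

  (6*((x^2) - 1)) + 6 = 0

Step 1. [(6*((x^2) - 1)) + 6 = 0] 6 divides every term; factor it out, so factor: ((x^2) - 1) + 1 = 0.
Step 2. [((x^2) - 1) + 1 = 0] subtract 1: x sits inside (… + 1). So sub: (x^2) - 1 = -1.
Step 3. [(x^2) - 1 = -1] 1 comes off first (add 1), so sub: x^2 = 0.
Step 4. [x^2 = 0] LHS squared, RHS 0 ≥ 0: apply √ (±). So sqrt: x = 0.

Answer: x ∈ {0}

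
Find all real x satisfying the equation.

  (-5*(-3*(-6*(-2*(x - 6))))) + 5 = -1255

Step 1. [(-5*(-3*(-6*(-2*(x - 6))))) + 5 = -1255] 5 comes off first (subtract 5) ⇒ sub: -5*(-3*(-6*(-2*(x - 6)))) = -1260.
Step 2. [-5*(-3*(-6*(-2*(x - 6)))) = -1260] LHS = -5·(…); ÷-5 both sides ⇒ div: -3*(-6*(-2*(x - 6))) = 252.
Step 3. [-3*(-6*(-2*(x - 6))) = 252] leading coefficient -3: divide by -3. So div: -6*(-2*(x - 6)) = -84.
Step 4. [-6*(-2*(x - 6)) = -84] leading coefficient -6: divide by -6 ⇒ div: -2*(x - 6) = 14.
Step 5. [-2*(x - 6) = 14] divide by the outer -2, so div: x - 6 = -7.
Step 6. [x - 6 = -7] peel the -6: add 6 from each side. So sub: x = -1.

Answer: x ∈ {-1}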